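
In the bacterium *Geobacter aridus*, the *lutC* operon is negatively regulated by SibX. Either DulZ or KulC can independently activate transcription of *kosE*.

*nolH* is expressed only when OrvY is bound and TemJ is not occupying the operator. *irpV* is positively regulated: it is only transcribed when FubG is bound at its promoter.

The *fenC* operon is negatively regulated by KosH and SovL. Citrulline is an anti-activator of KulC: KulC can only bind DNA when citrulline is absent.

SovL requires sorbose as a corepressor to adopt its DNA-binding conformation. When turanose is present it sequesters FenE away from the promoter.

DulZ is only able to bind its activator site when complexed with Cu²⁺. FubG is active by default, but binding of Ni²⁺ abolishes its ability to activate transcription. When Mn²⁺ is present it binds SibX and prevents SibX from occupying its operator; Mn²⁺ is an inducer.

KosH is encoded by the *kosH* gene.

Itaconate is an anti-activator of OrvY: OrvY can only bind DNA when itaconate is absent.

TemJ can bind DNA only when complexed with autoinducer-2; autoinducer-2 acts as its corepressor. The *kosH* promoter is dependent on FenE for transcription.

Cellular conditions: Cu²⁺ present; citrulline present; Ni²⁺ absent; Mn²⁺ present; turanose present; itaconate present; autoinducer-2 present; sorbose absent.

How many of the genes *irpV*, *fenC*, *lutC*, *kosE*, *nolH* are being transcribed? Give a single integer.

4

Ni²⁺ is absent, so FubG is active.
No repressor is bound and FubG is active, so *irpV* is transcribed.
→ *irpV* is ON.
Turanose is present, so FenE is inactive.
Required activator FenE is absent, so *kosH* is not transcribed.
So KosH is not produced.
Sorbose is absent, so SovL is inactive.
With no repressor bound, *fenC* is transcribed.
→ *fenC* is ON.
Mn²⁺ is present, so SibX is inactive.
With no repressor bound, *lutC* is transcribed.
→ *lutC* is ON.
Cu²⁺ is present, so DulZ is active.
Citrulline is present, so KulC is inactive.
Activator DulZ is present, so *kosE* is transcribed.
→ *kosE* is ON.
Itaconate is present, so OrvY is inactive.
Autoinducer-2 is present, so TemJ is active.
With repressor TemJ bound, *nolH* is not transcribed.
→ *nolH* is OFF.
4 of the 5 genes are transcribed.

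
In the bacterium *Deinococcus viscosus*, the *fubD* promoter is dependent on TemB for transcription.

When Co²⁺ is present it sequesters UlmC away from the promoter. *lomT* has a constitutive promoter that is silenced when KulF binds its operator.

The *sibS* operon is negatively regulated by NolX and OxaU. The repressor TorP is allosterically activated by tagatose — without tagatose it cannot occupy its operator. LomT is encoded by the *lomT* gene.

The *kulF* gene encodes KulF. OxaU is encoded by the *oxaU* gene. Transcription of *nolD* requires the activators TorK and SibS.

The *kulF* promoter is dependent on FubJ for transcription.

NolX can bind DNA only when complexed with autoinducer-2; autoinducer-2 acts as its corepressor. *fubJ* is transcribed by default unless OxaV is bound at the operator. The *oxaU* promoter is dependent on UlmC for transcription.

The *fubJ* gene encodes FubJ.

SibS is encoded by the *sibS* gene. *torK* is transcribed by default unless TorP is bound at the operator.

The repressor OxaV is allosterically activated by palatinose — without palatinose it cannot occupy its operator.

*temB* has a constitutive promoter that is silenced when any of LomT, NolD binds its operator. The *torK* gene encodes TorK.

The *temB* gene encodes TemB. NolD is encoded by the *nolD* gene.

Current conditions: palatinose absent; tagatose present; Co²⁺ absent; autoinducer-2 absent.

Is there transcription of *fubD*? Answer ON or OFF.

ON

Palatinose is absent, so OxaV is inactive.
With no repressor bound, *fubJ* is transcribed.
So FubJ is produced and active.
No repressor is bound and FubJ is active, so *kulF* is transcribed.
So KulF is produced and active.
With repressor KulF bound, *lomT* is not transcribed.
So LomT is not produced.
Tagatose is present, so TorP is active.
With repressor TorP bound, *torK* is not transcribed.
So TorK is not produced.
Autoinducer-2 is absent, so NolX is inactive.
Co²⁺ is absent, so UlmC is active.
No repressor is bound and UlmC is active, so *oxaU* is transcribed.
So OxaU is produced and active.
With repressor OxaU bound, *sibS* is not transcribed.
So SibS is not produced.
Required activator TorK is absent, so *nolD* is not transcribed.
So NolD is not produced.
With no repressor bound, *temB* is transcribed.
So TemB is produced and active.
No repressor is bound and TemB is active, so *fubD* is transcribed.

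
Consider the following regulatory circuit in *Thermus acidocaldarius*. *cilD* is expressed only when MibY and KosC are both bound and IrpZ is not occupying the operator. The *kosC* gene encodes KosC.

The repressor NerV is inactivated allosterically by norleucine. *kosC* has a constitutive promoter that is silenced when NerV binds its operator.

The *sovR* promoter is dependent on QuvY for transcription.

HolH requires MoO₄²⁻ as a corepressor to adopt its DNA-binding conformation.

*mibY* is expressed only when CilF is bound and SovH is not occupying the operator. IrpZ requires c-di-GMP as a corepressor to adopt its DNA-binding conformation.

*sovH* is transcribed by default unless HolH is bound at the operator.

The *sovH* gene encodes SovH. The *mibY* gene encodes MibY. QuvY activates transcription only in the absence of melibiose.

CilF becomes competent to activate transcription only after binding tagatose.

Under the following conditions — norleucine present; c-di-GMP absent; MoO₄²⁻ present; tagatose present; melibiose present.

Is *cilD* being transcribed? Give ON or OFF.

ON

Tagatose is present, so CilF is active.
MoO₄²⁻ is present, so HolH is active.
With repressor HolH bound, *sovH* is not transcribed.
So SovH is not produced.
No repressor is bound and CilF is active, so *mibY* is transcribed.
So MibY is produced and active.
c-di-GMP is absent, so IrpZ is inactive.
Norleucine is present, so NerV is inactive.
With no repressor bound, *kosC* is transcribed.
So KosC is produced and active.
No repressor is bound and MibY and KosC are active, so *cilD* is transcribed.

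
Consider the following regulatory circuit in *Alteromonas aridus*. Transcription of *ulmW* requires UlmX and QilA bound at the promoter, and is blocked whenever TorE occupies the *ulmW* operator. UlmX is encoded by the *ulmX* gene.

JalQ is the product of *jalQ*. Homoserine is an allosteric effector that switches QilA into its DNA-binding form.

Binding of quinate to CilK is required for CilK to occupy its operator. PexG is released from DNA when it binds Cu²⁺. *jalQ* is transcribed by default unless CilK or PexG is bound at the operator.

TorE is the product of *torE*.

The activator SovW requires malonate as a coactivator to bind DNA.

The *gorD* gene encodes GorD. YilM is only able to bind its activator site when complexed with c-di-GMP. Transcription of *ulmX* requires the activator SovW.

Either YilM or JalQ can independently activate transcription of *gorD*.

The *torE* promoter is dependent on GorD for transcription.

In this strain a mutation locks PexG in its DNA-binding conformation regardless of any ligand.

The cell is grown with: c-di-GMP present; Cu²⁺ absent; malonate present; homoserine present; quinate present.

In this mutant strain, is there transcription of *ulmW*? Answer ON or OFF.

Malonate is present, so SovW is active.
No repressor is bound and SovW is active, so *ulmX* is transcribed.
So UlmX is produced and active.
Homoserine is present, so QilA is active.
c-di-GMP is present, so YilM is active.
Quinate is present, so CilK is active.
PexG is constitutively active in this strain.
With repressor CilK bound, *jalQ* is not transcribed.
So JalQ is not produced.
Activator YilM is present, so *gorD* is transcribed.
So GorD is produced and active.
No repressor is bound and GorD is active, so *torE* is transcribed.
So TorE is produced and active.
With repressor TorE bound, *ulmW* is not transcribed.

OFF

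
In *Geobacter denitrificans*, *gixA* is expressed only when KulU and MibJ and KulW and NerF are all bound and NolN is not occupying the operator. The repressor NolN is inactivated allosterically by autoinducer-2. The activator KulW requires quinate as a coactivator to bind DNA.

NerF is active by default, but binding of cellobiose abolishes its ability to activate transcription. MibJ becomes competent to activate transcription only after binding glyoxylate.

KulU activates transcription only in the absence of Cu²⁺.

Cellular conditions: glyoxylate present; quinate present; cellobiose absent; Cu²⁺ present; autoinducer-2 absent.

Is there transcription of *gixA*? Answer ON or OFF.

Cu²⁺ is present, so KulU is inactive.
Glyoxylate is present, so MibJ is active.
Autoinducer-2 is absent, so NolN is active.
Quinate is present, so KulW is active.
Cellobiose is absent, so NerF is active.
With repressor NolN bound, *gixA* is not transcribed.

OFF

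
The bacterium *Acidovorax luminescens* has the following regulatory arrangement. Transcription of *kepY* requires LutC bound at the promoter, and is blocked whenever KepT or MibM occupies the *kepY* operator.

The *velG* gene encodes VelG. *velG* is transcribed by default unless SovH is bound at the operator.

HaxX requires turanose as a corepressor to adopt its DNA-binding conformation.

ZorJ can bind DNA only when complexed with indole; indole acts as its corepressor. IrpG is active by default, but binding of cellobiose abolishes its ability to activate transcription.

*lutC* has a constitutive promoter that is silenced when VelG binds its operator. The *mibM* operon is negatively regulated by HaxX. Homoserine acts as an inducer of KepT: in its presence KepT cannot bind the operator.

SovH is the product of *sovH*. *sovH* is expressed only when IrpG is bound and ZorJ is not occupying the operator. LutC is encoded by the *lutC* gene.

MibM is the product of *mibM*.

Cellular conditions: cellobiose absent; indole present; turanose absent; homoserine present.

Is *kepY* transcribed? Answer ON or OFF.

Homoserine is present, so KepT is inactive.
Turanose is absent, so HaxX is inactive.
With no repressor bound, *mibM* is transcribed.
So MibM is produced and active.
Indole is present, so ZorJ is active.
Cellobiose is absent, so IrpG is active.
With repressor ZorJ bound, *sovH* is not transcribed.
So SovH is not produced.
With no repressor bound, *velG* is transcribed.
So VelG is produced and active.
With repressor VelG bound, *lutC* is not transcribed.
So LutC is not produced.
With repressor MibM bound, *kepY* is not transcribed.

OFF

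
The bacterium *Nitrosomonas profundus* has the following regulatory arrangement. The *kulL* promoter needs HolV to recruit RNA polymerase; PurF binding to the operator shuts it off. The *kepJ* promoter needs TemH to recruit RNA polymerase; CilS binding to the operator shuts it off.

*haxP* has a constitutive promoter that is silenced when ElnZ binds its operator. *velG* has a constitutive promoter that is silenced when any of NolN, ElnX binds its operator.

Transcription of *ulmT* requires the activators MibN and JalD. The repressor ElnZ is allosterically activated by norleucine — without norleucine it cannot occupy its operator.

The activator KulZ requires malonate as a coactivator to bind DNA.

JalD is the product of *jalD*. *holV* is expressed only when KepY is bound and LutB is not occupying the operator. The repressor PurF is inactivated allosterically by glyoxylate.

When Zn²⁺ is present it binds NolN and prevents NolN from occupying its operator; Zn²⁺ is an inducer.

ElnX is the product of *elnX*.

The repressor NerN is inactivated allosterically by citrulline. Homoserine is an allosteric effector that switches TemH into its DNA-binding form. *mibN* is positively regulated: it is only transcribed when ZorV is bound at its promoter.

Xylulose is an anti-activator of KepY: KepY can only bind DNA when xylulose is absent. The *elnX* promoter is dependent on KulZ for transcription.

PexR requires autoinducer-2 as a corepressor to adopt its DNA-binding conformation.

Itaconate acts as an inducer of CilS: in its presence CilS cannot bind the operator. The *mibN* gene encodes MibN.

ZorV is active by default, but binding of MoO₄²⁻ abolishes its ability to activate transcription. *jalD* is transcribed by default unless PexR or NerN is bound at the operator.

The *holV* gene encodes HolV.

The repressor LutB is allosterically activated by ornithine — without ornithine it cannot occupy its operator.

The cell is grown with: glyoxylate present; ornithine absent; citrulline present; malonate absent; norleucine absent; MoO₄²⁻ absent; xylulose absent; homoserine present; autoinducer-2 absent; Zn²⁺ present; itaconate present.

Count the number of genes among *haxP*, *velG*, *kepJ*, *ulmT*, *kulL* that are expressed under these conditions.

5

Norleucine is absent, so ElnZ is inactive.
With no repressor bound, *haxP* is transcribed.
→ *haxP* is ON.
Zn²⁺ is present, so NolN is inactive.
Malonate is absent, so KulZ is inactive.
Required activator KulZ is absent, so *elnX* is not transcribed.
So ElnX is not produced.
With no repressor bound, *velG* is transcribed.
→ *velG* is ON.
Itaconate is present, so CilS is inactive.
Homoserine is present, so TemH is active.
No repressor is bound and TemH is active, so *kepJ* is transcribed.
→ *kepJ* is ON.
MoO₄²⁻ is absent, so ZorV is active.
No repressor is bound and ZorV is active, so *mibN* is transcribed.
So MibN is produced and active.
Autoinducer-2 is absent, so PexR is inactive.
Citrulline is present, so NerN is inactive.
With no repressor bound, *jalD* is transcribed.
So JalD is produced and active.
No repressor is bound and MibN and JalD are active, so *ulmT* is transcribed.
→ *ulmT* is ON.
Ornithine is absent, so LutB is inactive.
Xylulose is absent, so KepY is active.
No repressor is bound and KepY is active, so *holV* is transcribed.
So HolV is produced and active.
Glyoxylate is present, so PurF is inactive.
No repressor is bound and HolV is active, so *kulL* is transcribed.
→ *kulL* is ON.
5 of the 5 genes are transcribed.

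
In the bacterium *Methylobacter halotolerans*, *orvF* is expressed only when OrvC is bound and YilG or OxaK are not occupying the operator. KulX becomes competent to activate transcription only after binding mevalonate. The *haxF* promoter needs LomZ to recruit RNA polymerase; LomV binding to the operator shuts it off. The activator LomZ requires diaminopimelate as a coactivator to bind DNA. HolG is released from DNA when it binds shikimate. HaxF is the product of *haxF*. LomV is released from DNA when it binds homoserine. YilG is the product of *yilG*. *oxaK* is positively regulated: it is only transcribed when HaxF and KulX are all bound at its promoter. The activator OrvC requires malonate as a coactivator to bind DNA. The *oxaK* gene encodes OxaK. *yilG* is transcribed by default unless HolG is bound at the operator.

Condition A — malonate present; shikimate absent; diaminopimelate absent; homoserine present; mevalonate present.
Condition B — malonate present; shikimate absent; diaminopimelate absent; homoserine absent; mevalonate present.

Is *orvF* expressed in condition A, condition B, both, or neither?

both

Condition A:
Malonate is present, so OrvC is active.
Shikimate is absent, so HolG is active.
With repressor HolG bound, *yilG* is not transcribed.
So YilG is not produced.
Diaminopimelate is absent, so LomZ is inactive.
Homoserine is present, so LomV is inactive.
Required activator LomZ is absent, so *haxF* is not transcribed.
So HaxF is not produced.
Mevalonate is present, so KulX is active.
Required activator HaxF is absent, so *oxaK* is not transcribed.
So OxaK is not produced.
No repressor is bound and OrvC is active, so *orvF* is transcribed.
→ *orvF* is ON in A.
Condition B:
Malonate is present, so OrvC is active.
Shikimate is absent, so HolG is active.
With repressor HolG bound, *yilG* is not transcribed.
So YilG is not produced.
Diaminopimelate is absent, so LomZ is inactive.
Homoserine is absent, so LomV is active.
With repressor LomV bound, *haxF* is not transcribed.
So HaxF is not produced.
Mevalonate is present, so KulX is active.
Required activator HaxF is absent, so *oxaK* is not transcribed.
So OxaK is not produced.
No repressor is bound and OrvC is active, so *orvF* is transcribed.
→ *orvF* is ON in B.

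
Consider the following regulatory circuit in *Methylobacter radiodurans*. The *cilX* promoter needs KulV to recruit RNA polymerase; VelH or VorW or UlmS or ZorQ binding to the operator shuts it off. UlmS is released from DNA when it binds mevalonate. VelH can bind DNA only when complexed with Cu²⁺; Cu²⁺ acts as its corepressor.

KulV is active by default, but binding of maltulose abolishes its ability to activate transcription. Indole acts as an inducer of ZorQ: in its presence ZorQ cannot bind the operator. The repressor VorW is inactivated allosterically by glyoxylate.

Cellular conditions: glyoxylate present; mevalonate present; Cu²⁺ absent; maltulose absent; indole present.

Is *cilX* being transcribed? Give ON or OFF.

Maltulose is absent, so KulV is active.
Cu²⁺ is absent, so VelH is inactive.
Glyoxylate is present, so VorW is inactive.
Mevalonate is present, so UlmS is inactive.
Indole is present, so ZorQ is inactive.
No repressor is bound and KulV is active, so *cilX* is transcribed.

ON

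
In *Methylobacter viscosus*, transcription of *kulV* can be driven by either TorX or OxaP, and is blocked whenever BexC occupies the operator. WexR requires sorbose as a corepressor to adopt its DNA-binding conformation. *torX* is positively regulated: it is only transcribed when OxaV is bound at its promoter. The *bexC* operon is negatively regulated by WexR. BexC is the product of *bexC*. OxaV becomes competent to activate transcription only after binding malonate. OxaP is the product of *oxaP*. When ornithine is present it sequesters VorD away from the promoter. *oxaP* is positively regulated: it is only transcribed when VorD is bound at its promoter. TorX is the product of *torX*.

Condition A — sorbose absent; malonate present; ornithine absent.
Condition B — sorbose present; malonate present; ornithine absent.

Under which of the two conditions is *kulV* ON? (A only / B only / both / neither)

Condition A:
Sorbose is absent, so WexR is inactive.
With no repressor bound, *bexC* is transcribed.
So BexC is produced and active.
Malonate is present, so OxaV is active.
No repressor is bound and OxaV is active, so *torX* is transcribed.
So TorX is produced and active.
Ornithine is absent, so VorD is active.
No repressor is bound and VorD is active, so *oxaP* is transcribed.
So OxaP is produced and active.
With repressor BexC bound, *kulV* is not transcribed.
→ *kulV* is OFF in A.
Condition B:
Sorbose is present, so WexR is active.
With repressor WexR bound, *bexC* is not transcribed.
So BexC is not produced.
Malonate is present, so OxaV is active.
No repressor is bound and OxaV is active, so *torX* is transcribed.
So TorX is produced and active.
Ornithine is absent, so VorD is active.
No repressor is bound and VorD is active, so *oxaP* is transcribed.
So OxaP is produced and active.
Activator TorX is present, so *kulV* is transcribed.
→ *kulV* is ON in B.

B only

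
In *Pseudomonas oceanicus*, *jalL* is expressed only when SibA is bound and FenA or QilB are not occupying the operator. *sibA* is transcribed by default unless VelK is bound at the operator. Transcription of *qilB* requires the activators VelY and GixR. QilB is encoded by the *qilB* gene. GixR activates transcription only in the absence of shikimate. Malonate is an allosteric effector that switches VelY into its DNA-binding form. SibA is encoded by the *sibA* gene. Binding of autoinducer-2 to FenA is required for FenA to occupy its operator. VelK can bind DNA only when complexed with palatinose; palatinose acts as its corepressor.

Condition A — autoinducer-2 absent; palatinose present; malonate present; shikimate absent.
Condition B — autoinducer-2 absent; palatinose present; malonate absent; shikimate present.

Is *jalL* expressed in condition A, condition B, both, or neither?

neither

Condition A:
Autoinducer-2 is absent, so FenA is inactive.
Palatinose is present, so VelK is active.
With repressor VelK bound, *sibA* is not transcribed.
So SibA is not produced.
Malonate is present, so VelY is active.
Shikimate is absent, so GixR is active.
No repressor is bound and VelY and GixR are active, so *qilB* is transcribed.
So QilB is produced and active.
With repressor QilB bound, *jalL* is not transcribed.
→ *jalL* is OFF in A.
Condition B:
Autoinducer-2 is absent, so FenA is inactive.
Palatinose is present, so VelK is active.
With repressor VelK bound, *sibA* is not transcribed.
So SibA is not produced.
Malonate is absent, so VelY is inactive.
Shikimate is present, so GixR is inactive.
Required activator VelY is absent, so *qilB* is not transcribed.
So QilB is not produced.
Required activator SibA is absent, so *jalL* is not transcribed.
→ *jalL* is OFF in B.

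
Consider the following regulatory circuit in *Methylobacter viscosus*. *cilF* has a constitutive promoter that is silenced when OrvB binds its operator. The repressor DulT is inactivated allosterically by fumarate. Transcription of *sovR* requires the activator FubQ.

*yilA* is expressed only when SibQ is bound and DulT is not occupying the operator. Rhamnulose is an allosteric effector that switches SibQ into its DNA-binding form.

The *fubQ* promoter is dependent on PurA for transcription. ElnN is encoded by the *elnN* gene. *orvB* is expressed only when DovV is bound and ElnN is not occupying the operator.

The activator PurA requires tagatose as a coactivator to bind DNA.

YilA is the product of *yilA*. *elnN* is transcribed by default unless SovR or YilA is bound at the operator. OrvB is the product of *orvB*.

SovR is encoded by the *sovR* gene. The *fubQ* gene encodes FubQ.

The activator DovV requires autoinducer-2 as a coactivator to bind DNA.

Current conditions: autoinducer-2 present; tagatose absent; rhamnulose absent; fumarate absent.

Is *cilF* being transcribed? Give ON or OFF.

ON

Tagatose is absent, so PurA is inactive.
Required activator PurA is absent, so *fubQ* is not transcribed.
So FubQ is not produced.
Required activator FubQ is absent, so *sovR* is not transcribed.
So SovR is not produced.
Fumarate is absent, so DulT is active.
Rhamnulose is absent, so SibQ is inactive.
With repressor DulT bound, *yilA* is not transcribed.
So YilA is not produced.
With no repressor bound, *elnN* is transcribed.
So ElnN is produced and active.
Autoinducer-2 is present, so DovV is active.
With repressor ElnN bound, *orvB* is not transcribed.
So OrvB is not produced.
With no repressor bound, *cilF* is transcribed.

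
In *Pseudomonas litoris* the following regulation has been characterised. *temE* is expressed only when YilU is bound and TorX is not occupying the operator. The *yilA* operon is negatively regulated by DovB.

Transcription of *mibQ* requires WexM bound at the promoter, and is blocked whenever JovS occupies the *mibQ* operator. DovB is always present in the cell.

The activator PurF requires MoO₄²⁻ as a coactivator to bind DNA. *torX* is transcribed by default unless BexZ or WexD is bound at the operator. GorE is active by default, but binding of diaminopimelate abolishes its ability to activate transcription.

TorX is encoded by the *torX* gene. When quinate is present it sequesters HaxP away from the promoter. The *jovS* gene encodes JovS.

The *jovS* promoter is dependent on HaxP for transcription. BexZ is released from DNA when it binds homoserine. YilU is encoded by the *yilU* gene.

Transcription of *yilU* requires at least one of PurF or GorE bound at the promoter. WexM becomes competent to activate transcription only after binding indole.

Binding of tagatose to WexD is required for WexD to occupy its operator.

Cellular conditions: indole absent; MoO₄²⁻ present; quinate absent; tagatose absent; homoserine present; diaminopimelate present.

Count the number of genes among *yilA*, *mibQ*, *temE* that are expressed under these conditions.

DovB is produced constitutively and is active.
With repressor DovB bound, *yilA* is not transcribed.
→ *yilA* is OFF.
Quinate is absent, so HaxP is active.
No repressor is bound and HaxP is active, so *jovS* is transcribed.
So JovS is produced and active.
Indole is absent, so WexM is inactive.
With repressor JovS bound, *mibQ* is not transcribed.
→ *mibQ* is OFF.
MoO₄²⁻ is present, so PurF is active.
Diaminopimelate is present, so GorE is inactive.
Activator PurF is present, so *yilU* is transcribed.
So YilU is produced and active.
Homoserine is present, so BexZ is inactive.
Tagatose is absent, so WexD is inactive.
With no repressor bound, *torX* is transcribed.
So TorX is produced and active.
With repressor TorX bound, *temE* is not transcribed.
→ *temE* is OFF.
0 of the 3 genes are transcribed.

0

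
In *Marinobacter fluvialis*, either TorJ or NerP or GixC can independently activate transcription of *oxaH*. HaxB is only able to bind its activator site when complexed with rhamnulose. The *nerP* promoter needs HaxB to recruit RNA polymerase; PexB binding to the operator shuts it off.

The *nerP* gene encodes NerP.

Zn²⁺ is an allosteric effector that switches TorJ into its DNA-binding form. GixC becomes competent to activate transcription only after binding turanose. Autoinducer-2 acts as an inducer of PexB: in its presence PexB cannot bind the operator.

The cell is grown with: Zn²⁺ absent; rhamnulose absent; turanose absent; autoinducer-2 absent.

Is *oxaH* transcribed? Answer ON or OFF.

Zn²⁺ is absent, so TorJ is inactive.
Rhamnulose is absent, so HaxB is inactive.
Autoinducer-2 is absent, so PexB is active.
With repressor PexB bound, *nerP* is not transcribed.
So NerP is not produced.
Turanose is absent, so GixC is inactive.
No activator is available at the *oxaH* promoter, so *oxaH* is not transcribed.

OFF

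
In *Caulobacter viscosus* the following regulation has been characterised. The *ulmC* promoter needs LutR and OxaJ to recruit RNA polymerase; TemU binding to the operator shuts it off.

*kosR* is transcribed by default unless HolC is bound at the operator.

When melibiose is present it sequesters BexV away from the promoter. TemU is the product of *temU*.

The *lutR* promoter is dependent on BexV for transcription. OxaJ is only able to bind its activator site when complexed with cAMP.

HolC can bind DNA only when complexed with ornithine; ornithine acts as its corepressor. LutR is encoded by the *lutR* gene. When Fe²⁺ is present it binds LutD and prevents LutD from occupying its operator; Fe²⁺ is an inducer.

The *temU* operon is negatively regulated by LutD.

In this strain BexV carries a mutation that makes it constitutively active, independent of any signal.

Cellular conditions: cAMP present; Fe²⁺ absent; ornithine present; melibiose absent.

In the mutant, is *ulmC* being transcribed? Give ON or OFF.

Fe²⁺ is absent, so LutD is active.
With repressor LutD bound, *temU* is not transcribed.
So TemU is not produced.
BexV is constitutively active in this strain.
No repressor is bound and BexV is active, so *lutR* is transcribed.
So LutR is produced and active.
cAMP is present, so OxaJ is active.
No repressor is bound and LutR and OxaJ are active, so *ulmC* is transcribed.

ON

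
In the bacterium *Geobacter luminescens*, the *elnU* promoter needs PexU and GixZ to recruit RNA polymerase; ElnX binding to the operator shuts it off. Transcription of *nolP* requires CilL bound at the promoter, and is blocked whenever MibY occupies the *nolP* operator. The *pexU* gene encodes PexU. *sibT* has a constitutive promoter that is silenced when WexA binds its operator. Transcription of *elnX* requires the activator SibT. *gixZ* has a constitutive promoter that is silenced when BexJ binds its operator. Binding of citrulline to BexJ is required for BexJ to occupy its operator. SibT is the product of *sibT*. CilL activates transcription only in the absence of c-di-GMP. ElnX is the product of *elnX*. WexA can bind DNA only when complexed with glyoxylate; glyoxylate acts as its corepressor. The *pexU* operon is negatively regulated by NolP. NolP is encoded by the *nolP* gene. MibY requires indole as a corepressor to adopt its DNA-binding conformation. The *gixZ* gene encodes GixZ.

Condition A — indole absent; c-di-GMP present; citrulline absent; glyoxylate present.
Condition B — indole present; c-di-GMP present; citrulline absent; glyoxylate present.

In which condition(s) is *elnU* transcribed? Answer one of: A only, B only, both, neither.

Condition A:
Indole is absent, so MibY is inactive.
c-di-GMP is present, so CilL is inactive.
Required activator CilL is absent, so *nolP* is not transcribed.
So NolP is not produced.
With no repressor bound, *pexU* is transcribed.
So PexU is produced and active.
Citrulline is absent, so BexJ is inactive.
With no repressor bound, *gixZ* is transcribed.
So GixZ is produced and active.
Glyoxylate is present, so WexA is active.
With repressor WexA bound, *sibT* is not transcribed.
So SibT is not produced.
Required activator SibT is absent, so *elnX* is not transcribed.
So ElnX is not produced.
No repressor is bound and PexU and GixZ are active, so *elnU* is transcribed.
→ *elnU* is ON in A.
Condition B:
Indole is present, so MibY is active.
c-di-GMP is present, so CilL is inactive.
With repressor MibY bound, *nolP* is not transcribed.
So NolP is not produced.
With no repressor bound, *pexU* is transcribed.
So PexU is produced and active.
Citrulline is absent, so BexJ is inactive.
With no repressor bound, *gixZ* is transcribed.
So GixZ is produced and active.
Glyoxylate is present, so WexA is active.
With repressor WexA bound, *sibT* is not transcribed.
So SibT is not produced.
Required activator SibT is absent, so *elnX* is not transcribed.
So ElnX is not produced.
No repressor is bound and PexU and GixZ are active, so *elnU* is transcribed.
→ *elnU* is ON in B.

both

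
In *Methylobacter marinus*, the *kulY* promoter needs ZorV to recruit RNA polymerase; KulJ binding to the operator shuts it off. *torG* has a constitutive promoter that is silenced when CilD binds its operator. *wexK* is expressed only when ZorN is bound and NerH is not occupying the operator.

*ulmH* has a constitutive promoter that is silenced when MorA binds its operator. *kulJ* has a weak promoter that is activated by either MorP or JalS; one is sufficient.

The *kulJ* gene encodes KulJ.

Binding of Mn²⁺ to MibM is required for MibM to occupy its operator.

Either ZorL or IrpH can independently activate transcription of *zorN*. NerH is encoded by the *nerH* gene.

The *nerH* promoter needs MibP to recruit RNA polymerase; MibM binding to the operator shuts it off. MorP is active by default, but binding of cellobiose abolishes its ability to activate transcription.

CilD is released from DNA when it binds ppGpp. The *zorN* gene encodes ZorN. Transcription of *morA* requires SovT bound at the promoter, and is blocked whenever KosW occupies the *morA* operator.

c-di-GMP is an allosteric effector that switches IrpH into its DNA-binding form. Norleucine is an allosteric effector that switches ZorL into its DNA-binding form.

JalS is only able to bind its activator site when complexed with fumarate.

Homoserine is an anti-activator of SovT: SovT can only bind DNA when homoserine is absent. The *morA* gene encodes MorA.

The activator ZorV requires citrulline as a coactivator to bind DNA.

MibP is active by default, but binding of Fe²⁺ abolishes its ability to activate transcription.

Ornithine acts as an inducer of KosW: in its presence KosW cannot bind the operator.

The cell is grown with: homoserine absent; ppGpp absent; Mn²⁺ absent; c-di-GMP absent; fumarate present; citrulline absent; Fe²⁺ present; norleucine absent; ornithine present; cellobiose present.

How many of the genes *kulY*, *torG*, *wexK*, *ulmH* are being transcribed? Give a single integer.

0

Cellobiose is present, so MorP is inactive.
Fumarate is present, so JalS is active.
Activator JalS is present, so *kulJ* is transcribed.
So KulJ is produced and active.
Citrulline is absent, so ZorV is inactive.
With repressor KulJ bound, *kulY* is not transcribed.
→ *kulY* is OFF.
ppGpp is absent, so CilD is active.
With repressor CilD bound, *torG* is not transcribed.
→ *torG* is OFF.
Norleucine is absent, so ZorL is inactive.
c-di-GMP is absent, so IrpH is inactive.
No activator is available at the *zorN* promoter, so *zorN* is not transcribed.
So ZorN is not produced.
Mn²⁺ is absent, so MibM is inactive.
Fe²⁺ is present, so MibP is inactive.
Required activator MibP is absent, so *nerH* is not transcribed.
So NerH is not produced.
Required activator ZorN is absent, so *wexK* is not transcribed.
→ *wexK* is OFF.
Homoserine is absent, so SovT is active.
Ornithine is present, so KosW is inactive.
No repressor is bound and SovT is active, so *morA* is transcribed.
So MorA is produced and active.
With repressor MorA bound, *ulmH* is not transcribed.
→ *ulmH* is OFF.
0 of the 4 genes are transcribed.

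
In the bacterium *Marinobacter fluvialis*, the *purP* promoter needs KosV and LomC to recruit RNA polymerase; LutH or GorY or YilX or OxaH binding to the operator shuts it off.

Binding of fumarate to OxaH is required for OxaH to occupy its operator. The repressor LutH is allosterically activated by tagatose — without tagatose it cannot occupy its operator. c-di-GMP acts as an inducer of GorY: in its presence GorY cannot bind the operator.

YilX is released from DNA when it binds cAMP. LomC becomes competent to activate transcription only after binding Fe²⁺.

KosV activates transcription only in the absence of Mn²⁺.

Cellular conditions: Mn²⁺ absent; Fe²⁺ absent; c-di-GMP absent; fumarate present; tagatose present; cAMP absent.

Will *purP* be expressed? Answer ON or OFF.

OFF

Tagatose is present, so LutH is active.
c-di-GMP is absent, so GorY is active.
cAMP is absent, so YilX is active.
Mn²⁺ is absent, so KosV is active.
Fumarate is present, so OxaH is active.
Fe²⁺ is absent, so LomC is inactive.
With repressor LutH bound, *purP* is not transcribed.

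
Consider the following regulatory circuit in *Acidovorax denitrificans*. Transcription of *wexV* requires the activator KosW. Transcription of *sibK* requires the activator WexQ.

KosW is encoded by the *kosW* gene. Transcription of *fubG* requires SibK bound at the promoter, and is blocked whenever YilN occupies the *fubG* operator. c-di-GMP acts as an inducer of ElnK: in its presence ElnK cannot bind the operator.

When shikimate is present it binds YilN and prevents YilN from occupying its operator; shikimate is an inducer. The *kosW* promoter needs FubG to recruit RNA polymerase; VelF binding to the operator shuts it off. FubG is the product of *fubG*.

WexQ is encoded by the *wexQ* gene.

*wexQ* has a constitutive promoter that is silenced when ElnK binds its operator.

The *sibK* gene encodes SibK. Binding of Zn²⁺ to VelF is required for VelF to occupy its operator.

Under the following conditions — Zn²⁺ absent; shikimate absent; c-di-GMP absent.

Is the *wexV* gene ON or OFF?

OFF

c-di-GMP is absent, so ElnK is active.
With repressor ElnK bound, *wexQ* is not transcribed.
So WexQ is not produced.
Required activator WexQ is absent, so *sibK* is not transcribed.
So SibK is not produced.
Shikimate is absent, so YilN is active.
With repressor YilN bound, *fubG* is not transcribed.
So FubG is not produced.
Zn²⁺ is absent, so VelF is inactive.
Required activator FubG is absent, so *kosW* is not transcribed.
So KosW is not produced.
Required activator KosW is absent, so *wexV* is not transcribed.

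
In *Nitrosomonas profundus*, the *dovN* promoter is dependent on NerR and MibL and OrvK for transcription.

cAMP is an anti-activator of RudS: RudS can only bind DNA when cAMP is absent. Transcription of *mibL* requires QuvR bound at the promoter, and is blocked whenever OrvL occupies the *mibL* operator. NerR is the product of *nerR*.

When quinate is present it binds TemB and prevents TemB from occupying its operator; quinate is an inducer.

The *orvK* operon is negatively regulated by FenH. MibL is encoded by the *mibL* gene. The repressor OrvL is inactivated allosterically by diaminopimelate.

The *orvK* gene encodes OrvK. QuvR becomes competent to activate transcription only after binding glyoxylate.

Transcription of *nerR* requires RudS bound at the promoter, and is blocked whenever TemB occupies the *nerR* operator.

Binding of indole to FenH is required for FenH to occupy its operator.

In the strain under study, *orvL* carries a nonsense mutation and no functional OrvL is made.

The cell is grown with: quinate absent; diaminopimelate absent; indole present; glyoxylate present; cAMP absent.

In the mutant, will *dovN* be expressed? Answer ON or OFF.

OFF

cAMP is absent, so RudS is active.
Quinate is absent, so TemB is active.
With repressor TemB bound, *nerR* is not transcribed.
So NerR is not produced.
OrvL is non-functional in this strain, so it has no effect.
Glyoxylate is present, so QuvR is active.
No repressor is bound and QuvR is active, so *mibL* is transcribed.
So MibL is produced and active.
Indole is present, so FenH is active.
With repressor FenH bound, *orvK* is not transcribed.
So OrvK is not produced.
Required activator NerR is absent, so *dovN* is not transcribed.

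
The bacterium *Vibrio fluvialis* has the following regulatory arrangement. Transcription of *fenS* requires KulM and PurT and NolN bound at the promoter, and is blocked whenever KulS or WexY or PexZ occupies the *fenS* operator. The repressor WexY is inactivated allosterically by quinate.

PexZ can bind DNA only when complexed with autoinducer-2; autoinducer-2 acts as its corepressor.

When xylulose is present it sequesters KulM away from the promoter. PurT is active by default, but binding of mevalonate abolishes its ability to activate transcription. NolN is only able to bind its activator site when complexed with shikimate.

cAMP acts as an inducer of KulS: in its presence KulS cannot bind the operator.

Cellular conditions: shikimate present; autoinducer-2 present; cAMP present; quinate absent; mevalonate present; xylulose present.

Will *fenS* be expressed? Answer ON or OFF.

OFF

cAMP is present, so KulS is inactive.
Xylulose is present, so KulM is inactive.
Quinate is absent, so WexY is active.
Mevalonate is present, so PurT is inactive.
Shikimate is present, so NolN is active.
Autoinducer-2 is present, so PexZ is active.
With repressor WexY bound, *fenS* is not transcribed.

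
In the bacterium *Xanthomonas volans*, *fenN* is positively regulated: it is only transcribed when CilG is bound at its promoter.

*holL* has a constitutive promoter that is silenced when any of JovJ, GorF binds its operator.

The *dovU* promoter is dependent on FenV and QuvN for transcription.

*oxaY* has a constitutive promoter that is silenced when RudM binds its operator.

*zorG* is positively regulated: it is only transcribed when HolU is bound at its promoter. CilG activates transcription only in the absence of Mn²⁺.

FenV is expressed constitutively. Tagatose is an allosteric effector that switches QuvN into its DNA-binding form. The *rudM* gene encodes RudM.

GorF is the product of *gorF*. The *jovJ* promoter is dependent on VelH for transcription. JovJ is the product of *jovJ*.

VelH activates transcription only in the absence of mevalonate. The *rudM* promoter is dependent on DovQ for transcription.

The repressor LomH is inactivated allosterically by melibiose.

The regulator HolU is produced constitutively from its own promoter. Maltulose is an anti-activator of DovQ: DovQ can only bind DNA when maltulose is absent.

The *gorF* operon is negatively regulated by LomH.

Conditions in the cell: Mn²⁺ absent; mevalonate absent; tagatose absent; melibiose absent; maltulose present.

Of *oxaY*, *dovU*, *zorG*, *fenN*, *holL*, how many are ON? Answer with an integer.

3

Maltulose is present, so DovQ is inactive.
Required activator DovQ is absent, so *rudM* is not transcribed.
So RudM is not produced.
With no repressor bound, *oxaY* is transcribed.
→ *oxaY* is ON.
FenV is produced constitutively and is active.
Tagatose is absent, so QuvN is inactive.
Required activator QuvN is absent, so *dovU* is not transcribed.
→ *dovU* is OFF.
HolU is produced constitutively and is active.
No repressor is bound and HolU is active, so *zorG* is transcribed.
→ *zorG* is ON.
Mn²⁺ is absent, so CilG is active.
No repressor is bound and CilG is active, so *fenN* is transcribed.
→ *fenN* is ON.
Mevalonate is absent, so VelH is active.
No repressor is bound and VelH is active, so *jovJ* is transcribed.
So JovJ is produced and active.
Melibiose is absent, so LomH is active.
With repressor LomH bound, *gorF* is not transcribed.
So GorF is not produced.
With repressor JovJ bound, *holL* is not transcribed.
→ *holL* is OFF.
3 of the 5 genes are transcribed.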